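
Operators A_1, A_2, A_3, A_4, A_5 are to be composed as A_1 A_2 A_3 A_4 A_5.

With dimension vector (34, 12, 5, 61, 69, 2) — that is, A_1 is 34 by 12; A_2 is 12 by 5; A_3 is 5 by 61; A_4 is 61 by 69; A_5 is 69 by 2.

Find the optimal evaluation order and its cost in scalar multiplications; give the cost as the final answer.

9964

Adjacent pairs: A_1A_2 = 34·12·5 = 2040; A_2A_3 = 12·5·61 = 3660; A_3A_4 = 5·61·69 = 21045; A_4A_5 = 61·69·2 = 8418.
Length 3: A_1..A_3: k=1: 0+3660+34·12·61=28548; k=2: 2040+0+34·5·61=12410 → min 12410 | A_2..A_4: k=2: 0+21045+12·5·69=25185; k=3: 3660+0+12·61·69=54168 → min 25185 | A_3..A_5: k=3: 0+8418+5·61·2=9028; k=4: 21045+0+5·69·2=21735 → min 9028.
Length 4: A_1..A_4: k=1: 0+25185+34·12·69=53337; k=2: 2040+21045+34·5·69=34815; k=3: 12410+0+34·61·69=155516 → min 34815 | A_2..A_5: k=2: 0+9028+12·5·2=9148; k=3: 3660+8418+12·61·2=13542; k=4: 25185+0+12·69·2=26841 → min 9148.
Length 5: A_1..A_5: k=1: 0+9148+34·12·2=9964; k=2: 2040+9028+34·5·2=11408; k=3: 12410+8418+34·61·2=24976; k=4: 34815+0+34·69·2=39507 → min 9964.
Optimal parenthesization: (A_1 (A_2 (A_3 (A_4 A_5)))) with cost 9964.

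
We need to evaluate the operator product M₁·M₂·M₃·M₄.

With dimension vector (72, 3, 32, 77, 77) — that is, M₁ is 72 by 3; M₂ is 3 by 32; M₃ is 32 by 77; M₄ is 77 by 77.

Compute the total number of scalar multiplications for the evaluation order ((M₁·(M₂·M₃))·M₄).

(M₂·M₃): 3×32 by 32×77 → 3×77, cost 3·32·77 = 7392
(M₁·(M₂·M₃)): 72×3 by 3×77 → 72×77, cost 72·3·77 = 16632; cumulative 24024
((M₁·(M₂·M₃))·M₄): 72×77 by 77×77 → 72×77, cost 72·77·77 = 426888; cumulative 450912
Total: 450912 scalar multiplications.

450912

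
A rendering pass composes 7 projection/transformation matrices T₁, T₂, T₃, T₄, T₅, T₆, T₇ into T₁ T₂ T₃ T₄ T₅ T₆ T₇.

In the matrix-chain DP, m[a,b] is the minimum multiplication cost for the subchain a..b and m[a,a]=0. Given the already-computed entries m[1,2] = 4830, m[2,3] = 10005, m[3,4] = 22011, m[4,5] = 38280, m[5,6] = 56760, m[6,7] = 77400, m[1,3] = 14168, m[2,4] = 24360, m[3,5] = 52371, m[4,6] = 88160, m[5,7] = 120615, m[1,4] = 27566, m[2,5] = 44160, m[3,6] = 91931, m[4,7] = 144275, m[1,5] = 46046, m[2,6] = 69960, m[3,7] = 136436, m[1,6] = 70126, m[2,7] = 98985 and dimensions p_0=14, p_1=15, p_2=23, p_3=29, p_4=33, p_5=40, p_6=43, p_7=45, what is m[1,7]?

97216

m[1,7] = min over k∈[1,6] of m[1,k]+m[k+1,7]+p_{0}·p_k·p_{7}.
k=1: 0 + 98985 + 14·15·45 = 108435; k=2: 4830 + 136436 + 14·23·45 = 155756; k=3: 14168 + 144275 + 14·29·45 = 176713; k=4: 27566 + 120615 + 14·33·45 = 168971; k=5: 46046 + 77400 + 14·40·45 = 148646; k=6: 70126 + 0 + 14·43·45 = 97216.
Minimum: 97216 at k=6.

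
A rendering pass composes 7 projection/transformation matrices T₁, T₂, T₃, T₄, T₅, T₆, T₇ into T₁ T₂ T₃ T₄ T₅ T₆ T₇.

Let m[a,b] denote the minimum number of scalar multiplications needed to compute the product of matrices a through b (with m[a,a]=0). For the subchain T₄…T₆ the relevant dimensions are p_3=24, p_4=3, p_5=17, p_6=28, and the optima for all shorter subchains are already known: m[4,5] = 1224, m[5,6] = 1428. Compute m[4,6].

3444

m[4,6] = min over k∈[4,5] of m[4,k]+m[k+1,6]+p_{3}·p_k·p_{6}.
k=4: 0 + 1428 + 24·3·28 = 3444; k=5: 1224 + 0 + 24·17·28 = 12648.
Minimum: 3444 at k=4.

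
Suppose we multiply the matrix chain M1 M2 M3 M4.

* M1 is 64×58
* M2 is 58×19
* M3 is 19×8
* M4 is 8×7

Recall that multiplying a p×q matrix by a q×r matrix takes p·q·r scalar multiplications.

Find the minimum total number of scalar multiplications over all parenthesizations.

34762

Adjacent pairs: M1M2 = 64·58·19 = 70528; M2M3 = 58·19·8 = 8816; M3M4 = 19·8·7 = 1064.
Length 3: M1..M3: k=1: 0+8816+64·58·8=38512; k=2: 70528+0+64·19·8=80256 → min 38512 | M2..M4: k=2: 0+1064+58·19·7=8778; k=3: 8816+0+58·8·7=12064 → min 8778.
Length 4: M1..M4: k=1: 0+8778+64·58·7=34762; k=2: 70528+1064+64·19·7=80104; k=3: 38512+0+64·8·7=42096 → min 34762.
Optimal order: (M1 (M2 (M3 M4))) with cost 34762.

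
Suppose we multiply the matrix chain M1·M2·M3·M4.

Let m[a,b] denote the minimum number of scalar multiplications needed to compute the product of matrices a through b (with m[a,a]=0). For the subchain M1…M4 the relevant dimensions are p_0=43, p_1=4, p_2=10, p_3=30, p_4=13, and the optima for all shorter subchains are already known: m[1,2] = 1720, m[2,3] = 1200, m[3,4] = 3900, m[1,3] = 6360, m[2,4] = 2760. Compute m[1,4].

4996

m[1,4] = min over k∈[1,3] of m[1,k]+m[k+1,4]+p_{0}·p_k·p_{4}.
k=1: 0 + 2760 + 43·4·13 = 4996; k=2: 1720 + 3900 + 43·10·13 = 11210; k=3: 6360 + 0 + 43·30·13 = 23130.
Minimum: 4996 at k=1.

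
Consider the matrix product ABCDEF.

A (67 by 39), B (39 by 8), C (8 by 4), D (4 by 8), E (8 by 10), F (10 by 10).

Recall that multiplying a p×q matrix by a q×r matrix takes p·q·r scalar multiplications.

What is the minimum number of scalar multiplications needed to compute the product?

Adjacent pairs: AB = 67·39·8 = 20904; BC = 39·8·4 = 1248; CD = 8·4·8 = 256; DE = 4·8·10 = 320; EF = 8·10·10 = 800.
Length 3: A..C: k=1: 0+1248+67·39·4=11700; k=2: 20904+0+67·8·4=23048 → min 11700 | B..D: k=2: 0+256+39·8·8=2752; k=3: 1248+0+39·4·8=2496 → min 2496 | C..E: k=3: 0+320+8·4·10=640; k=4: 256+0+8·8·10=896 → min 640 | D..F: k=4: 0+800+4·8·10=1120; k=5: 320+0+4·10·10=720 → min 720.
Length 4: A..D: k=1: 0+2496+67·39·8=23400; k=2: 20904+256+67·8·8=25448; k=3: 11700+0+67·4·8=13844 → min 13844 | B..E: k=2: 0+640+39·8·10=3760; k=3: 1248+320+39·4·10=3128; k=4: 2496+0+39·8·10=5616 → min 3128 | C..F: k=3: 0+720+8·4·10=1040; k=4: 256+800+8·8·10=1696; k=5: 640+0+8·10·10=1440 → min 1040.
Length 5: A..E: k=1: 0+3128+67·39·10=29258; k=2: 20904+640+67·8·10=26904; k=3: 11700+320+67·4·10=14700; k=4: 13844+0+67·8·10=19204 → min 14700 | B..F: k=2: 0+1040+39·8·10=4160; k=3: 1248+720+39·4·10=3528; k=4: 2496+800+39·8·10=6416; k=5: 3128+0+39·10·10=7028 → min 3528.
Length 6: A..F: k=1: 0+3528+67·39·10=29658; k=2: 20904+1040+67·8·10=27304; k=3: 11700+720+67·4·10=15100; k=4: 13844+800+67·8·10=20004; k=5: 14700+0+67·10·10=21400 → min 15100.
Optimal order: ((A(BC))((DE)F)) with cost 15100.

15100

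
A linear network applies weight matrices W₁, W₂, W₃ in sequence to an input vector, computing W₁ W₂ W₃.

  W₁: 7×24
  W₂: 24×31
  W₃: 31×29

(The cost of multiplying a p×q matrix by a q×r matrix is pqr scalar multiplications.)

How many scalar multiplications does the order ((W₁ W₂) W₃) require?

11501

(W₁ W₂): 7×24 by 24×31 → 7×31, cost 7·24·31 = 5208
((W₁ W₂) W₃): 7×31 by 31×29 → 7×29, cost 7·31·29 = 6293; cumulative 11501
Total: 11501 scalar multiplications.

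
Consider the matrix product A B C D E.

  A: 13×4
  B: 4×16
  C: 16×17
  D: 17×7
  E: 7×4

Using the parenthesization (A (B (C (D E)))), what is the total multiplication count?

2028

(D E): 17×7 by 7×4 → 17×4, cost 17·7·4 = 476
(C (D E)): 16×17 by 17×4 → 16×4, cost 16·17·4 = 1088; cumulative 1564
(B (C (D E))): 4×16 by 16×4 → 4×4, cost 4·16·4 = 256; cumulative 1820
(A (B (C (D E)))): 13×4 by 4×4 → 13×4, cost 13·4·4 = 208; cumulative 2028
Total: 2028 scalar multiplications.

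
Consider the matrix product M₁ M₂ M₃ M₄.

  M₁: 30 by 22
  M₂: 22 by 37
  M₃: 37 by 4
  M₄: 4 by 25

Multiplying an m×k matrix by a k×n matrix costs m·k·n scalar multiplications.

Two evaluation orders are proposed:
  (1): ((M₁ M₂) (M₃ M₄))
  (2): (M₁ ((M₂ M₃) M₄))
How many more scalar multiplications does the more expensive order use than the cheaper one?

Order (1) = ((M₁ M₂) (M₃ M₄)): (M₁ M₂): 30×22 by 22×37 → 30×37, cost 30·22·37 = 24420; (M₃ M₄): 37×4 by 4×25 → 37×25, cost 37·4·25 = 3700; ((M₁ M₂) (M₃ M₄)): 30×37 by 37×25 → 30×25, cost 30·37·25 = 27750; cumulative 55870. Total 55870.
Order (2) = (M₁ ((M₂ M₃) M₄)): (M₂ M₃): 22×37 by 37×4 → 22×4, cost 22·37·4 = 3256; ((M₂ M₃) M₄): 22×4 by 4×25 → 22×25, cost 22·4·25 = 2200; cumulative 5456; (M₁ ((M₂ M₃) M₄)): 30×22 by 22×25 → 30×25, cost 30·22·25 = 16500; cumulative 21956. Total 21956.
Difference: |55870 − 21956| = 33914.

33914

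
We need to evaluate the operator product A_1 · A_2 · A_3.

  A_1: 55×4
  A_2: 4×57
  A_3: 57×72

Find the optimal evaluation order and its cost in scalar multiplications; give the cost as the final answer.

32256

(A_1 · (A_2 · A_3)): cost 32256.
((A_1 · A_2) · A_3): cost 238260.
Optimal: (A_1 · (A_2 · A_3)) with cost 32256.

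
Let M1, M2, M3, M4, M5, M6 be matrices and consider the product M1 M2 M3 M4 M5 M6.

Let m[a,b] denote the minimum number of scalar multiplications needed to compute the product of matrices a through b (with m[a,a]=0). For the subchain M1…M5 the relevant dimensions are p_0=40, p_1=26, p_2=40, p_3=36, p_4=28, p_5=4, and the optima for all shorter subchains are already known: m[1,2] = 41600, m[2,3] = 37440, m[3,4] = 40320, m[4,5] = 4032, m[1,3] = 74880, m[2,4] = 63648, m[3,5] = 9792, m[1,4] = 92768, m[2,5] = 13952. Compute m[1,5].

18112

m[1,5] = min over k∈[1,4] of m[1,k]+m[k+1,5]+p_{0}·p_k·p_{5}.
k=1: 0 + 13952 + 40·26·4 = 18112; k=2: 41600 + 9792 + 40·40·4 = 57792; k=3: 74880 + 4032 + 40·36·4 = 84672; k=4: 92768 + 0 + 40·28·4 = 97248.
Minimum: 18112 at k=1.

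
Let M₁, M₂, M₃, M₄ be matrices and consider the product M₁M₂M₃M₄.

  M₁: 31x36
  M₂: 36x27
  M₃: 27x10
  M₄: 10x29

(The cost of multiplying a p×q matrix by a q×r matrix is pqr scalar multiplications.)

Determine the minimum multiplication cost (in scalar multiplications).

29870

Adjacent pairs: M₁M₂ = 31·36·27 = 30132; M₂M₃ = 36·27·10 = 9720; M₃M₄ = 27·10·29 = 7830.
Length 3: M₁..M₃: k=1: 0+9720+31·36·10=20880; k=2: 30132+0+31·27·10=38502 → min 20880 | M₂..M₄: k=2: 0+7830+36·27·29=36018; k=3: 9720+0+36·10·29=20160 → min 20160.
Length 4: M₁..M₄: k=1: 0+20160+31·36·29=52524; k=2: 30132+7830+31·27·29=62235; k=3: 20880+0+31·10·29=29870 → min 29870.
Optimal order: ((M₁(M₂M₃))M₄) with cost 29870.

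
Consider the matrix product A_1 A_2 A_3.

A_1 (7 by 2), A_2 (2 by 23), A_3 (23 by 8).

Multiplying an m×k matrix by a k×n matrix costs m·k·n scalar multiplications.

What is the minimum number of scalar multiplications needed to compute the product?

Order (A_1 (A_2 A_3)): (A_2 A_3): 2×23 by 23×8 → 2×8, cost 2·23·8 = 368; (A_1 (A_2 A_3)): 7×2 by 2×8 → 7×8, cost 7·2·8 = 112; cumulative 480. Total 480.
Order ((A_1 A_2) A_3): (A_1 A_2): 7×2 by 2×23 → 7×23, cost 7·2·23 = 322; ((A_1 A_2) A_3): 7×23 by 23×8 → 7×8, cost 7·23·8 = 1288; cumulative 1610. Total 1610.
Minimum: 480.

480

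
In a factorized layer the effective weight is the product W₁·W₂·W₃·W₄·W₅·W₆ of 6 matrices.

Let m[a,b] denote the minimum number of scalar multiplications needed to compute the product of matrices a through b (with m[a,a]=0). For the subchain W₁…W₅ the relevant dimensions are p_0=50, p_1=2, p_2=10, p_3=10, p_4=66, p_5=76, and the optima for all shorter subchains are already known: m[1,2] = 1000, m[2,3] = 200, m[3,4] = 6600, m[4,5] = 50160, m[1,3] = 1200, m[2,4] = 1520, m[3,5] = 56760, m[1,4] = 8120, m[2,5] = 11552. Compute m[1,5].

m[1,5] = min over k∈[1,4] of m[1,k]+m[k+1,5]+p_{0}·p_k·p_{5}.
k=1: 0 + 11552 + 50·2·76 = 19152; k=2: 1000 + 56760 + 50·10·76 = 95760; k=3: 1200 + 50160 + 50·10·76 = 89360; k=4: 8120 + 0 + 50·66·76 = 258920.
Minimum: 19152 at k=1.

19152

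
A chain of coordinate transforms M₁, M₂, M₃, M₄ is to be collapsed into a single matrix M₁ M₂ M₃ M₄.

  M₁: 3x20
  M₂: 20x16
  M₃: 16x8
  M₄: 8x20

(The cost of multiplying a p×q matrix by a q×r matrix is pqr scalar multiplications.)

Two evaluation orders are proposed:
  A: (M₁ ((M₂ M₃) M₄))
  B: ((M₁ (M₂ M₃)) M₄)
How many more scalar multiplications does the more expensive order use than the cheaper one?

Order A = (M₁ ((M₂ M₃) M₄)): (M₂ M₃): 20×16 by 16×8 → 20×8, cost 20·16·8 = 2560; ((M₂ M₃) M₄): 20×8 by 8×20 → 20×20, cost 20·8·20 = 3200; cumulative 5760; (M₁ ((M₂ M₃) M₄)): 3×20 by 20×20 → 3×20, cost 3·20·20 = 1200; cumulative 6960. Total 6960.
Order B = ((M₁ (M₂ M₃)) M₄): (M₂ M₃): 20×16 by 16×8 → 20×8, cost 20·16·8 = 2560; (M₁ (M₂ M₃)): 3×20 by 20×8 → 3×8, cost 3·20·8 = 480; cumulative 3040; ((M₁ (M₂ M₃)) M₄): 3×8 by 8×20 → 3×20, cost 3·8·20 = 480; cumulative 3520. Total 3520.
Difference: |6960 − 3520| = 3440.

3440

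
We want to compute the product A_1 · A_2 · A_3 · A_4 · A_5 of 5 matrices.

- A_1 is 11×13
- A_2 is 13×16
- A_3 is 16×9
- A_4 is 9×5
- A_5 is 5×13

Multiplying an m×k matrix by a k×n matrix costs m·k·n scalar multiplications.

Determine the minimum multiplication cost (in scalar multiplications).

Adjacent pairs: A_1A_2 = 11·13·16 = 2288; A_2A_3 = 13·16·9 = 1872; A_3A_4 = 16·9·5 = 720; A_4A_5 = 9·5·13 = 585.
Length 3: A_1..A_3: k=1: 0+1872+11·13·9=3159; k=2: 2288+0+11·16·9=3872 → min 3159 | A_2..A_4: k=2: 0+720+13·16·5=1760; k=3: 1872+0+13·9·5=2457 → min 1760 | A_3..A_5: k=3: 0+585+16·9·13=2457; k=4: 720+0+16·5·13=1760 → min 1760.
Length 4: A_1..A_4: k=1: 0+1760+11·13·5=2475; k=2: 2288+720+11·16·5=3888; k=3: 3159+0+11·9·5=3654 → min 2475 | A_2..A_5: k=2: 0+1760+13·16·13=4464; k=3: 1872+585+13·9·13=3978; k=4: 1760+0+13·5·13=2605 → min 2605.
Length 5: A_1..A_5: k=1: 0+2605+11·13·13=4464; k=2: 2288+1760+11·16·13=6336; k=3: 3159+585+11·9·13=5031; k=4: 2475+0+11·5·13=3190 → min 3190.
Optimal order: ((A_1 · (A_2 · (A_3 · A_4))) · A_5) with cost 3190.

3190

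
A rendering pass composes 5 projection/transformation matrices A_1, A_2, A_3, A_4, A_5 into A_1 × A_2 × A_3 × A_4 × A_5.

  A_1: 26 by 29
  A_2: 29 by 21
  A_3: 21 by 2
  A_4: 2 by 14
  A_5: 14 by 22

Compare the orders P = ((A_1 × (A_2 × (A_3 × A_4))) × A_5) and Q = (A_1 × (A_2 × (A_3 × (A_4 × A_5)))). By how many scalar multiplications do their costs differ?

Order P = ((A_1 × (A_2 × (A_3 × A_4))) × A_5): (A_3 × A_4): 21×2 by 2×14 → 21×14, cost 21·2·14 = 588; (A_2 × (A_3 × A_4)): 29×21 by 21×14 → 29×14, cost 29·21·14 = 8526; cumulative 9114; (A_1 × (A_2 × (A_3 × A_4))): 26×29 by 29×14 → 26×14, cost 26·29·14 = 10556; cumulative 19670; ((A_1 × (A_2 × (A_3 × A_4))) × A_5): 26×14 by 14×22 → 26×22, cost 26·14·22 = 8008; cumulative 27678. Total 27678.
Order Q = (A_1 × (A_2 × (A_3 × (A_4 × A_5)))): (A_4 × A_5): 2×14 by 14×22 → 2×22, cost 2·14·22 = 616; (A_3 × (A_4 × A_5)): 21×2 by 2×22 → 21×22, cost 21·2·22 = 924; cumulative 1540; (A_2 × (A_3 × (A_4 × A_5))): 29×21 by 21×22 → 29×22, cost 29·21·22 = 13398; cumulative 14938; (A_1 × (A_2 × (A_3 × (A_4 × A_5)))): 26×29 by 29×22 → 26×22, cost 26·29·22 = 16588; cumulative 31526. Total 31526.
Difference: |27678 − 31526| = 3848.

3848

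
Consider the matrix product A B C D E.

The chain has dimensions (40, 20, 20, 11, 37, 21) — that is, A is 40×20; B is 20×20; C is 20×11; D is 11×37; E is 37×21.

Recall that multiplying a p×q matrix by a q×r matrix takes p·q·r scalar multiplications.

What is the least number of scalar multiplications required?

30987

Adjacent pairs: AB = 40·20·20 = 16000; BC = 20·20·11 = 4400; CD = 20·11·37 = 8140; DE = 11·37·21 = 8547.
Length 3: A..C: k=1: 0+4400+40·20·11=13200; k=2: 16000+0+40·20·11=24800 → min 13200 | B..D: k=2: 0+8140+20·20·37=22940; k=3: 4400+0+20·11·37=12540 → min 12540 | C..E: k=3: 0+8547+20·11·21=13167; k=4: 8140+0+20·37·21=23680 → min 13167.
Length 4: A..D: k=1: 0+12540+40·20·37=42140; k=2: 16000+8140+40·20·37=53740; k=3: 13200+0+40·11·37=29480 → min 29480 | B..E: k=2: 0+13167+20·20·21=21567; k=3: 4400+8547+20·11·21=17567; k=4: 12540+0+20·37·21=28080 → min 17567.
Length 5: A..E: k=1: 0+17567+40·20·21=34367; k=2: 16000+13167+40·20·21=45967; k=3: 13200+8547+40·11·21=30987; k=4: 29480+0+40·37·21=60560 → min 30987.
Optimal order: ((A (B C)) (D E)) with cost 30987.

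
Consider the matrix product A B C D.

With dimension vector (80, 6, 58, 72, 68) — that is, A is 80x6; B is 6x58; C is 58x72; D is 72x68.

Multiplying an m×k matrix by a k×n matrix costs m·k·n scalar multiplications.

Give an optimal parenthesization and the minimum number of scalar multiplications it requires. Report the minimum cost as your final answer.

Adjacent pairs: AB = 80·6·58 = 27840; BC = 6·58·72 = 25056; CD = 58·72·68 = 283968.
Length 3: A..C: k=1: 0+25056+80·6·72=59616; k=2: 27840+0+80·58·72=361920 → min 59616 | B..D: k=2: 0+283968+6·58·68=307632; k=3: 25056+0+6·72·68=54432 → min 54432.
Length 4: A..D: k=1: 0+54432+80·6·68=87072; k=2: 27840+283968+80·58·68=627328; k=3: 59616+0+80·72·68=451296 → min 87072.
Optimal parenthesization: (A ((B C) D)) with cost 87072.

87072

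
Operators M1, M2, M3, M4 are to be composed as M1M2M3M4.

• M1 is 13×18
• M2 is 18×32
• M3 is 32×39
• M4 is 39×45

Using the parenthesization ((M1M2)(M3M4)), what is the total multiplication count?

82368

(M1M2): 13×18 by 18×32 → 13×32, cost 13·18·32 = 7488
(M3M4): 32×39 by 39×45 → 32×45, cost 32·39·45 = 56160
((M1M2)(M3M4)): 13×32 by 32×45 → 13×45, cost 13·32·45 = 18720; cumulative 82368
Total: 82368 scalar multiplications.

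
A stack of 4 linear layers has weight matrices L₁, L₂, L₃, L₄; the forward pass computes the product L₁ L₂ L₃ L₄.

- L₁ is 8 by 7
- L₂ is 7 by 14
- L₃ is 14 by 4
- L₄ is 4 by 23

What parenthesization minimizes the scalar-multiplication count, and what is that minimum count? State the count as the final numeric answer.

1352

Adjacent pairs: L₁L₂ = 8·7·14 = 784; L₂L₃ = 7·14·4 = 392; L₃L₄ = 14·4·23 = 1288.
Length 3: L₁..L₃: k=1: 0+392+8·7·4=616; k=2: 784+0+8·14·4=1232 → min 616 | L₂..L₄: k=2: 0+1288+7·14·23=3542; k=3: 392+0+7·4·23=1036 → min 1036.
Length 4: L₁..L₄: k=1: 0+1036+8·7·23=2324; k=2: 784+1288+8·14·23=4648; k=3: 616+0+8·4·23=1352 → min 1352.
Optimal parenthesization: ((L₁ (L₂ L₃)) L₄) with cost 1352.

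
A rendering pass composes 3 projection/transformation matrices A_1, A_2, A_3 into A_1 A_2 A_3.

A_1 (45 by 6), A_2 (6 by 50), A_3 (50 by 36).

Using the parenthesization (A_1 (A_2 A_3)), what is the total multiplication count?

(A_2 A_3): 6×50 by 50×36 → 6×36, cost 6·50·36 = 10800
(A_1 (A_2 A_3)): 45×6 by 6×36 → 45×36, cost 45·6·36 = 9720; cumulative 20520
Total: 20520 scalar multiplications.

20520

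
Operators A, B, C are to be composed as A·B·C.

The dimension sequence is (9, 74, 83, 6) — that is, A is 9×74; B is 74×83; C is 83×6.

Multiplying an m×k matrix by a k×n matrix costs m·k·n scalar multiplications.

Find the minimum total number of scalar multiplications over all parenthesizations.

40848

Order (A·(B·C)): (B·C): 74×83 by 83×6 → 74×6, cost 74·83·6 = 36852; (A·(B·C)): 9×74 by 74×6 → 9×6, cost 9·74·6 = 3996; cumulative 40848. Total 40848.
Order ((A·B)·C): (A·B): 9×74 by 74×83 → 9×83, cost 9·74·83 = 55278; ((A·B)·C): 9×83 by 83×6 → 9×6, cost 9·83·6 = 4482; cumulative 59760. Total 59760.
Minimum: 40848.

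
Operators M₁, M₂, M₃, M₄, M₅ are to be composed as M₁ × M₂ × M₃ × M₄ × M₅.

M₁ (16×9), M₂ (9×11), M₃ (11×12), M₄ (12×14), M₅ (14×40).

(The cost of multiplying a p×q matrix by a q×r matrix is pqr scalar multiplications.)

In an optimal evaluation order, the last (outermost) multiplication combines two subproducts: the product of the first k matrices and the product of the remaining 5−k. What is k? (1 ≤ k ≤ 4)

1

Adjacent pairs: M₁M₂ = 16·9·11 = 1584; M₂M₃ = 9·11·12 = 1188; M₃M₄ = 11·12·14 = 1848; M₄M₅ = 12·14·40 = 6720.
Length 3: M₁..M₃: k=1: 0+1188+16·9·12=2916; k=2: 1584+0+16·11·12=3696 → min 2916 | M₂..M₄: k=2: 0+1848+9·11·14=3234; k=3: 1188+0+9·12·14=2700 → min 2700 | M₃..M₅: k=3: 0+6720+11·12·40=12000; k=4: 1848+0+11·14·40=8008 → min 8008.
Length 4: M₁..M₄: k=1: 0+2700+16·9·14=4716; k=2: 1584+1848+16·11·14=5896; k=3: 2916+0+16·12·14=5604 → min 4716 | M₂..M₅: k=2: 0+8008+9·11·40=11968; k=3: 1188+6720+9·12·40=12228; k=4: 2700+0+9·14·40=7740 → min 7740.
Top-level splits: k=1: (M₁..M₁)·(M₂..M₅) → 0+7740+16·9·40 = 13500; k=2: (M₁..M₂)·(M₃..M₅) → 1584+8008+16·11·40 = 16632; k=3: (M₁..M₃)·(M₄..M₅) → 2916+6720+16·12·40 = 17316; k=4: (M₁..M₄)·(M₅..M₅) → 4716+0+16·14·40 = 13676.
Best split is after M₁, i.e. k = 1.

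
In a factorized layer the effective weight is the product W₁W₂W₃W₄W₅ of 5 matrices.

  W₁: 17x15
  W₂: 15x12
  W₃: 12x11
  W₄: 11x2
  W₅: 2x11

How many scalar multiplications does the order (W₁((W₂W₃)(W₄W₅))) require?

(W₂W₃): 15×12 by 12×11 → 15×11, cost 15·12·11 = 1980
(W₄W₅): 11×2 by 2×11 → 11×11, cost 11·2·11 = 242
((W₂W₃)(W₄W₅)): 15×11 by 11×11 → 15×11, cost 15·11·11 = 1815; cumulative 4037
(W₁((W₂W₃)(W₄W₅))): 17×15 by 15×11 → 17×11, cost 17·15·11 = 2805; cumulative 6842
Total: 6842 scalar multiplications.

6842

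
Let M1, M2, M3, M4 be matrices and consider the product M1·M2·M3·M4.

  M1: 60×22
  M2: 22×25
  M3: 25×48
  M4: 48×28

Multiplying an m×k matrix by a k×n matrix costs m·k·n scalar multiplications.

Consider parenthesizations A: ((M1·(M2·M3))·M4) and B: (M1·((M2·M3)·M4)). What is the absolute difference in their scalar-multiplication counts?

77472

Order A = ((M1·(M2·M3))·M4): (M2·M3): 22×25 by 25×48 → 22×48, cost 22·25·48 = 26400; (M1·(M2·M3)): 60×22 by 22×48 → 60×48, cost 60·22·48 = 63360; cumulative 89760; ((M1·(M2·M3))·M4): 60×48 by 48×28 → 60×28, cost 60·48·28 = 80640; cumulative 170400. Total 170400.
Order B = (M1·((M2·M3)·M4)): (M2·M3): 22×25 by 25×48 → 22×48, cost 22·25·48 = 26400; ((M2·M3)·M4): 22×48 by 48×28 → 22×28, cost 22·48·28 = 29568; cumulative 55968; (M1·((M2·M3)·M4)): 60×22 by 22×28 → 60×28, cost 60·22·28 = 36960; cumulative 92928. Total 92928.
Difference: |170400 − 92928| = 77472.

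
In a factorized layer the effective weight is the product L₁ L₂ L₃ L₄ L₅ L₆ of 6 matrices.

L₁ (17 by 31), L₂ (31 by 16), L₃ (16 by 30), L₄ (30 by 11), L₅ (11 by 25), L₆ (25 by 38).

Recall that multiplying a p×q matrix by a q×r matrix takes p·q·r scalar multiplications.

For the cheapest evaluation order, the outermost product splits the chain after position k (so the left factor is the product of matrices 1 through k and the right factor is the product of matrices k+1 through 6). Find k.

Adjacent pairs: L₁L₂ = 17·31·16 = 8432; L₂L₃ = 31·16·30 = 14880; L₃L₄ = 16·30·11 = 5280; L₄L₅ = 30·11·25 = 8250; L₅L₆ = 11·25·38 = 10450.
Length 3: L₁..L₃: k=1: 0+14880+17·31·30=30690; k=2: 8432+0+17·16·30=16592 → min 16592 | L₂..L₄: k=2: 0+5280+31·16·11=10736; k=3: 14880+0+31·30·11=25110 → min 10736 | L₃..L₅: k=3: 0+8250+16·30·25=20250; k=4: 5280+0+16·11·25=9680 → min 9680 | L₄..L₆: k=4: 0+10450+30·11·38=22990; k=5: 8250+0+30·25·38=36750 → min 22990.
Length 4: L₁..L₄: k=1: 0+10736+17·31·11=16533; k=2: 8432+5280+17·16·11=16704; k=3: 16592+0+17·30·11=22202 → min 16533 | L₂..L₅: k=2: 0+9680+31·16·25=22080; k=3: 14880+8250+31·30·25=46380; k=4: 10736+0+31·11·25=19261 → min 19261 | L₃..L₆: k=3: 0+22990+16·30·38=41230; k=4: 5280+10450+16·11·38=22418; k=5: 9680+0+16·25·38=24880 → min 22418.
Length 5: L₁..L₅: k=1: 0+19261+17·31·25=32436; k=2: 8432+9680+17·16·25=24912; k=3: 16592+8250+17·30·25=37592; k=4: 16533+0+17·11·25=21208 → min 21208 | L₂..L₆: k=2: 0+22418+31·16·38=41266; k=3: 14880+22990+31·30·38=73210; k=4: 10736+10450+31·11·38=34144; k=5: 19261+0+31·25·38=48711 → min 34144.
Top-level splits: k=1: (L₁..L₁)·(L₂..L₆) → 0+34144+17·31·38 = 54170; k=2: (L₁..L₂)·(L₃..L₆) → 8432+22418+17·16·38 = 41186; k=3: (L₁..L₃)·(L₄..L₆) → 16592+22990+17·30·38 = 58962; k=4: (L₁..L₄)·(L₅..L₆) → 16533+10450+17·11·38 = 34089; k=5: (L₁..L₅)·(L₆..L₆) → 21208+0+17·25·38 = 37358.
Best split is after L₄, i.e. k = 4.

4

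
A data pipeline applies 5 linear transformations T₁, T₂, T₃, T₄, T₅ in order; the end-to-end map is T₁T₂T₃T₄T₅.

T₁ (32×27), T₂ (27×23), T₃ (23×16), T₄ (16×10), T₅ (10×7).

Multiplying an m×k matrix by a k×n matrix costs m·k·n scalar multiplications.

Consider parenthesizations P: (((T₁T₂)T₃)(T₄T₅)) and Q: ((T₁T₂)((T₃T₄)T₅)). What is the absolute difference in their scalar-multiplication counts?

6038

Order P = (((T₁T₂)T₃)(T₄T₅)): (T₁T₂): 32×27 by 27×23 → 32×23, cost 32·27·23 = 19872; ((T₁T₂)T₃): 32×23 by 23×16 → 32×16, cost 32·23·16 = 11776; cumulative 31648; (T₄T₅): 16×10 by 10×7 → 16×7, cost 16·10·7 = 1120; (((T₁T₂)T₃)(T₄T₅)): 32×16 by 16×7 → 32×7, cost 32·16·7 = 3584; cumulative 36352. Total 36352.
Order Q = ((T₁T₂)((T₃T₄)T₅)): (T₁T₂): 32×27 by 27×23 → 32×23, cost 32·27·23 = 19872; (T₃T₄): 23×16 by 16×10 → 23×10, cost 23·16·10 = 3680; ((T₃T₄)T₅): 23×10 by 10×7 → 23×7, cost 23·10·7 = 1610; cumulative 5290; ((T₁T₂)((T₃T₄)T₅)): 32×23 by 23×7 → 32×7, cost 32·23·7 = 5152; cumulative 30314. Total 30314.
Difference: |36352 − 30314| = 6038.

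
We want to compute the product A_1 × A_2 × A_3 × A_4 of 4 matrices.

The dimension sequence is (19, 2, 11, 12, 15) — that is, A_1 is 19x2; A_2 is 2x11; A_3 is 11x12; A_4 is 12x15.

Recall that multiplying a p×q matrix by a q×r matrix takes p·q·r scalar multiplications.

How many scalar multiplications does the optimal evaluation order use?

1194

Adjacent pairs: A_1A_2 = 19·2·11 = 418; A_2A_3 = 2·11·12 = 264; A_3A_4 = 11·12·15 = 1980.
Length 3: A_1..A_3: k=1: 0+264+19·2·12=720; k=2: 418+0+19·11·12=2926 → min 720 | A_2..A_4: k=2: 0+1980+2·11·15=2310; k=3: 264+0+2·12·15=624 → min 624.
Length 4: A_1..A_4: k=1: 0+624+19·2·15=1194; k=2: 418+1980+19·11·15=5533; k=3: 720+0+19·12·15=4140 → min 1194.
Optimal order: (A_1 × ((A_2 × A_3) × A_4)) with cost 1194.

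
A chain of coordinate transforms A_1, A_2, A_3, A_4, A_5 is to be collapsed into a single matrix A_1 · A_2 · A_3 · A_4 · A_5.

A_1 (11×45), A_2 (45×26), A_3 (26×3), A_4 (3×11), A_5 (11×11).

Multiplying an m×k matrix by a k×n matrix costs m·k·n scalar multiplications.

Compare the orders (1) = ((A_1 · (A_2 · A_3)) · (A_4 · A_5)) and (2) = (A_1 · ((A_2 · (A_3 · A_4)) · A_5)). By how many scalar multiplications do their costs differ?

Order (1) = ((A_1 · (A_2 · A_3)) · (A_4 · A_5)): (A_2 · A_3): 45×26 by 26×3 → 45×3, cost 45·26·3 = 3510; (A_1 · (A_2 · A_3)): 11×45 by 45×3 → 11×3, cost 11·45·3 = 1485; cumulative 4995; (A_4 · A_5): 3×11 by 11×11 → 3×11, cost 3·11·11 = 363; ((A_1 · (A_2 · A_3)) · (A_4 · A_5)): 11×3 by 3×11 → 11×11, cost 11·3·11 = 363; cumulative 5721. Total 5721.
Order (2) = (A_1 · ((A_2 · (A_3 · A_4)) · A_5)): (A_3 · A_4): 26×3 by 3×11 → 26×11, cost 26·3·11 = 858; (A_2 · (A_3 · A_4)): 45×26 by 26×11 → 45×11, cost 45·26·11 = 12870; cumulative 13728; ((A_2 · (A_3 · A_4)) · A_5): 45×11 by 11×11 → 45×11, cost 45·11·11 = 5445; cumulative 19173; (A_1 · ((A_2 · (A_3 · A_4)) · A_5)): 11×45 by 45×11 → 11×11, cost 11·45·11 = 5445; cumulative 24618. Total 24618.
Difference: |5721 − 24618| = 18897.

18897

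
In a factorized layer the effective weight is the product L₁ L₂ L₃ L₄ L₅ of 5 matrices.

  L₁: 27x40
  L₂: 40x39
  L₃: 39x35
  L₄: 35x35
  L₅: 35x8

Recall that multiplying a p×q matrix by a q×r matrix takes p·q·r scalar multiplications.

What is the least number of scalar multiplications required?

Adjacent pairs: L₁L₂ = 27·40·39 = 42120; L₂L₃ = 40·39·35 = 54600; L₃L₄ = 39·35·35 = 47775; L₄L₅ = 35·35·8 = 9800.
Length 3: L₁..L₃: k=1: 0+54600+27·40·35=92400; k=2: 42120+0+27·39·35=78975 → min 78975 | L₂..L₄: k=2: 0+47775+40·39·35=102375; k=3: 54600+0+40·35·35=103600 → min 102375 | L₃..L₅: k=3: 0+9800+39·35·8=20720; k=4: 47775+0+39·35·8=58695 → min 20720.
Length 4: L₁..L₄: k=1: 0+102375+27·40·35=140175; k=2: 42120+47775+27·39·35=126750; k=3: 78975+0+27·35·35=112050 → min 112050 | L₂..L₅: k=2: 0+20720+40·39·8=33200; k=3: 54600+9800+40·35·8=75600; k=4: 102375+0+40·35·8=113575 → min 33200.
Length 5: L₁..L₅: k=1: 0+33200+27·40·8=41840; k=2: 42120+20720+27·39·8=71264; k=3: 78975+9800+27·35·8=96335; k=4: 112050+0+27·35·8=119610 → min 41840.
Optimal order: (L₁ (L₂ (L₃ (L₄ L₅)))) with cost 41840.

41840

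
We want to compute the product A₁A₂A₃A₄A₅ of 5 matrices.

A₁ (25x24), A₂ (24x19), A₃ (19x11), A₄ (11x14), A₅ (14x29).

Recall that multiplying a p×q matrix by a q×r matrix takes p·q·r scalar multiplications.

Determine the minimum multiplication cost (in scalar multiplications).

Adjacent pairs: A₁A₂ = 25·24·19 = 11400; A₂A₃ = 24·19·11 = 5016; A₃A₄ = 19·11·14 = 2926; A₄A₅ = 11·14·29 = 4466.
Length 3: A₁..A₃: k=1: 0+5016+25·24·11=11616; k=2: 11400+0+25·19·11=16625 → min 11616 | A₂..A₄: k=2: 0+2926+24·19·14=9310; k=3: 5016+0+24·11·14=8712 → min 8712 | A₃..A₅: k=3: 0+4466+19·11·29=10527; k=4: 2926+0+19·14·29=10640 → min 10527.
Length 4: A₁..A₄: k=1: 0+8712+25·24·14=17112; k=2: 11400+2926+25·19·14=20976; k=3: 11616+0+25·11·14=15466 → min 15466 | A₂..A₅: k=2: 0+10527+24·19·29=23751; k=3: 5016+4466+24·11·29=17138; k=4: 8712+0+24·14·29=18456 → min 17138.
Length 5: A₁..A₅: k=1: 0+17138+25·24·29=34538; k=2: 11400+10527+25·19·29=35702; k=3: 11616+4466+25·11·29=24057; k=4: 15466+0+25·14·29=25616 → min 24057.
Optimal order: ((A₁(A₂A₃))(A₄A₅)) with cost 24057.

24057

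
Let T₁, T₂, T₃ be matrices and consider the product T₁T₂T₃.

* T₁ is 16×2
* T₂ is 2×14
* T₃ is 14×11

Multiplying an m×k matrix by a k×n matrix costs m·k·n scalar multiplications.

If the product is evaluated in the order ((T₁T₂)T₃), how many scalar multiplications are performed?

(T₁T₂): 16×2 by 2×14 → 16×14, cost 16·2·14 = 448
((T₁T₂)T₃): 16×14 by 14×11 → 16×11, cost 16·14·11 = 2464; cumulative 2912
Total: 2912 scalar multiplications.

2912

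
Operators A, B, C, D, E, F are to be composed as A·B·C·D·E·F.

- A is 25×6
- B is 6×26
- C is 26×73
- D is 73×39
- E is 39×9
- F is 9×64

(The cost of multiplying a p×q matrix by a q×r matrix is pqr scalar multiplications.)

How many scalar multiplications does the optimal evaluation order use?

Adjacent pairs: AB = 25·6·26 = 3900; BC = 6·26·73 = 11388; CD = 26·73·39 = 74022; DE = 73·39·9 = 25623; EF = 39·9·64 = 22464.
Length 3: A..C: k=1: 0+11388+25·6·73=22338; k=2: 3900+0+25·26·73=51350 → min 22338 | B..D: k=2: 0+74022+6·26·39=80106; k=3: 11388+0+6·73·39=28470 → min 28470 | C..E: k=3: 0+25623+26·73·9=42705; k=4: 74022+0+26·39·9=83148 → min 42705 | D..F: k=4: 0+22464+73·39·64=204672; k=5: 25623+0+73·9·64=67671 → min 67671.
Length 4: A..D: k=1: 0+28470+25·6·39=34320; k=2: 3900+74022+25·26·39=103272; k=3: 22338+0+25·73·39=93513 → min 34320 | B..E: k=2: 0+42705+6·26·9=44109; k=3: 11388+25623+6·73·9=40953; k=4: 28470+0+6·39·9=30576 → min 30576 | C..F: k=3: 0+67671+26·73·64=189143; k=4: 74022+22464+26·39·64=161382; k=5: 42705+0+26·9·64=57681 → min 57681.
Length 5: A..E: k=1: 0+30576+25·6·9=31926; k=2: 3900+42705+25·26·9=52455; k=3: 22338+25623+25·73·9=64386; k=4: 34320+0+25·39·9=43095 → min 31926 | B..F: k=2: 0+57681+6·26·64=67665; k=3: 11388+67671+6·73·64=107091; k=4: 28470+22464+6·39·64=65910; k=5: 30576+0+6·9·64=34032 → min 34032.
Length 6: A..F: k=1: 0+34032+25·6·64=43632; k=2: 3900+57681+25·26·64=103181; k=3: 22338+67671+25·73·64=206809; k=4: 34320+22464+25·39·64=119184; k=5: 31926+0+25·9·64=46326 → min 43632.
Optimal order: (A·((((B·C)·D)·E)·F)) with cost 43632.

43632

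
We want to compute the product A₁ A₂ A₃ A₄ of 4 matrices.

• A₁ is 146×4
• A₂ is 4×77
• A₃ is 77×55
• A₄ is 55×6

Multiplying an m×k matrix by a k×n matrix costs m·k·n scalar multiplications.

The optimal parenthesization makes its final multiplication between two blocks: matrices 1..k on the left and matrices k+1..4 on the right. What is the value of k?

1

Adjacent pairs: A₁A₂ = 146·4·77 = 44968; A₂A₃ = 4·77·55 = 16940; A₃A₄ = 77·55·6 = 25410.
Length 3: A₁..A₃: k=1: 0+16940+146·4·55=49060; k=2: 44968+0+146·77·55=663278 → min 49060 | A₂..A₄: k=2: 0+25410+4·77·6=27258; k=3: 16940+0+4·55·6=18260 → min 18260.
Top-level splits: k=1: (A₁..A₁)·(A₂..A₄) → 0+18260+146·4·6 = 21764; k=2: (A₁..A₂)·(A₃..A₄) → 44968+25410+146·77·6 = 137830; k=3: (A₁..A₃)·(A₄..A₄) → 49060+0+146·55·6 = 97240.
Best split is after A₁, i.e. k = 1.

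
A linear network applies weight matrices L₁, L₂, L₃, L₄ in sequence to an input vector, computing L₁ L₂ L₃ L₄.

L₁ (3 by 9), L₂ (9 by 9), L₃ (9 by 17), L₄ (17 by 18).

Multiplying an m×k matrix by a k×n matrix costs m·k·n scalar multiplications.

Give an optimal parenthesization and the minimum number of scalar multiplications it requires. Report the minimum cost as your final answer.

1620

Adjacent pairs: L₁L₂ = 3·9·9 = 243; L₂L₃ = 9·9·17 = 1377; L₃L₄ = 9·17·18 = 2754.
Length 3: L₁..L₃: k=1: 0+1377+3·9·17=1836; k=2: 243+0+3·9·17=702 → min 702 | L₂..L₄: k=2: 0+2754+9·9·18=4212; k=3: 1377+0+9·17·18=4131 → min 4131.
Length 4: L₁..L₄: k=1: 0+4131+3·9·18=4617; k=2: 243+2754+3·9·18=3483; k=3: 702+0+3·17·18=1620 → min 1620.
Optimal parenthesization: (((L₁ L₂) L₃) L₄) with cost 1620.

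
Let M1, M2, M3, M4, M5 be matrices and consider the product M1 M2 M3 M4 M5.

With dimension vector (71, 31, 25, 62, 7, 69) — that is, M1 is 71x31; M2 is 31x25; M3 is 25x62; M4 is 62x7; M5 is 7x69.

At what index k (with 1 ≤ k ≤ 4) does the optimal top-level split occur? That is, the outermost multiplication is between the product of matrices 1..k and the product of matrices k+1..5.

4

Adjacent pairs: M1M2 = 71·31·25 = 55025; M2M3 = 31·25·62 = 48050; M3M4 = 25·62·7 = 10850; M4M5 = 62·7·69 = 29946.
Length 3: M1..M3: k=1: 0+48050+71·31·62=184512; k=2: 55025+0+71·25·62=165075 → min 165075 | M2..M4: k=2: 0+10850+31·25·7=16275; k=3: 48050+0+31·62·7=61504 → min 16275 | M3..M5: k=3: 0+29946+25·62·69=136896; k=4: 10850+0+25·7·69=22925 → min 22925.
Length 4: M1..M4: k=1: 0+16275+71·31·7=31682; k=2: 55025+10850+71·25·7=78300; k=3: 165075+0+71·62·7=195889 → min 31682 | M2..M5: k=2: 0+22925+31·25·69=76400; k=3: 48050+29946+31·62·69=210614; k=4: 16275+0+31·7·69=31248 → min 31248.
Top-level splits: k=1: (M1..M1)·(M2..M5) → 0+31248+71·31·69 = 183117; k=2: (M1..M2)·(M3..M5) → 55025+22925+71·25·69 = 200425; k=3: (M1..M3)·(M4..M5) → 165075+29946+71·62·69 = 498759; k=4: (M1..M4)·(M5..M5) → 31682+0+71·7·69 = 65975.
Best split is after M4, i.e. k = 4.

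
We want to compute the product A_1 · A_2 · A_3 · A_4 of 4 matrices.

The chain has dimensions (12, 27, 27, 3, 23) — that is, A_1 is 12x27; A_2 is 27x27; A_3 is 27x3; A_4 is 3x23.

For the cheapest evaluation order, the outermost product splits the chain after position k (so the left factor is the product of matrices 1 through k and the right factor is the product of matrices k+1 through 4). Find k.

Adjacent pairs: A_1A_2 = 12·27·27 = 8748; A_2A_3 = 27·27·3 = 2187; A_3A_4 = 27·3·23 = 1863.
Length 3: A_1..A_3: k=1: 0+2187+12·27·3=3159; k=2: 8748+0+12·27·3=9720 → min 3159 | A_2..A_4: k=2: 0+1863+27·27·23=18630; k=3: 2187+0+27·3·23=4050 → min 4050.
Top-level splits: k=1: (A_1..A_1)·(A_2..A_4) → 0+4050+12·27·23 = 11502; k=2: (A_1..A_2)·(A_3..A_4) → 8748+1863+12·27·23 = 18063; k=3: (A_1..A_3)·(A_4..A_4) → 3159+0+12·3·23 = 3987.
Best split is after A_3, i.e. k = 3.

3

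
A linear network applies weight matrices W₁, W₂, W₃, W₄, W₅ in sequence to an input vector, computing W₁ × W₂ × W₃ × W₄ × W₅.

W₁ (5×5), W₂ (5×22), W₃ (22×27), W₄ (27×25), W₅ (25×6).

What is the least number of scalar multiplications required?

Adjacent pairs: W₁W₂ = 5·5·22 = 550; W₂W₃ = 5·22·27 = 2970; W₃W₄ = 22·27·25 = 14850; W₄W₅ = 27·25·6 = 4050.
Length 3: W₁..W₃: k=1: 0+2970+5·5·27=3645; k=2: 550+0+5·22·27=3520 → min 3520 | W₂..W₄: k=2: 0+14850+5·22·25=17600; k=3: 2970+0+5·27·25=6345 → min 6345 | W₃..W₅: k=3: 0+4050+22·27·6=7614; k=4: 14850+0+22·25·6=18150 → min 7614.
Length 4: W₁..W₄: k=1: 0+6345+5·5·25=6970; k=2: 550+14850+5·22·25=18150; k=3: 3520+0+5·27·25=6895 → min 6895 | W₂..W₅: k=2: 0+7614+5·22·6=8274; k=3: 2970+4050+5·27·6=7830; k=4: 6345+0+5·25·6=7095 → min 7095.
Length 5: W₁..W₅: k=1: 0+7095+5·5·6=7245; k=2: 550+7614+5·22·6=8824; k=3: 3520+4050+5·27·6=8380; k=4: 6895+0+5·25·6=7645 → min 7245.
Optimal order: (W₁ × (((W₂ × W₃) × W₄) × W₅)) with cost 7245.

7245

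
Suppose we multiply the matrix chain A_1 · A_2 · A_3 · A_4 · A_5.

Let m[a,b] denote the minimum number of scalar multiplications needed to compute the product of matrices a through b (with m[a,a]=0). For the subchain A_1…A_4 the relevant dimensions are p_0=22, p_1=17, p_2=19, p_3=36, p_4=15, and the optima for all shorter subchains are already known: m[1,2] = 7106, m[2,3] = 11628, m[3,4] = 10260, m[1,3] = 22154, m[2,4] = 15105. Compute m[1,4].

m[1,4] = min over k∈[1,3] of m[1,k]+m[k+1,4]+p_{0}·p_k·p_{4}.
k=1: 0 + 15105 + 22·17·15 = 20715; k=2: 7106 + 10260 + 22·19·15 = 23636; k=3: 22154 + 0 + 22·36·15 = 34034.
Minimum: 20715 at k=1.

20715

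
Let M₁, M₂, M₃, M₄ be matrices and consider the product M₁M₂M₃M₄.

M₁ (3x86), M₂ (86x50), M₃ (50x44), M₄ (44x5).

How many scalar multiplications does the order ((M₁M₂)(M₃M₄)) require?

(M₁M₂): 3×86 by 86×50 → 3×50, cost 3·86·50 = 12900
(M₃M₄): 50×44 by 44×5 → 50×5, cost 50·44·5 = 11000
((M₁M₂)(M₃M₄)): 3×50 by 50×5 → 3×5, cost 3·50·5 = 750; cumulative 24650
Total: 24650 scalar multiplications.

24650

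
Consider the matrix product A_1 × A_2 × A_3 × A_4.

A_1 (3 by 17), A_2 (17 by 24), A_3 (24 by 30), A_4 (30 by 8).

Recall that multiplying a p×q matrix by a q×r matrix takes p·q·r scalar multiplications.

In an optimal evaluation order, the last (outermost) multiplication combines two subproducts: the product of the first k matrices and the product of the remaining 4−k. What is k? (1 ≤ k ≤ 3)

Adjacent pairs: A_1A_2 = 3·17·24 = 1224; A_2A_3 = 17·24·30 = 12240; A_3A_4 = 24·30·8 = 5760.
Length 3: A_1..A_3: k=1: 0+12240+3·17·30=13770; k=2: 1224+0+3·24·30=3384 → min 3384 | A_2..A_4: k=2: 0+5760+17·24·8=9024; k=3: 12240+0+17·30·8=16320 → min 9024.
Top-level splits: k=1: (A_1..A_1)·(A_2..A_4) → 0+9024+3·17·8 = 9432; k=2: (A_1..A_2)·(A_3..A_4) → 1224+5760+3·24·8 = 7560; k=3: (A_1..A_3)·(A_4..A_4) → 3384+0+3·30·8 = 4104.
Best split is after A_3, i.e. k = 3.

3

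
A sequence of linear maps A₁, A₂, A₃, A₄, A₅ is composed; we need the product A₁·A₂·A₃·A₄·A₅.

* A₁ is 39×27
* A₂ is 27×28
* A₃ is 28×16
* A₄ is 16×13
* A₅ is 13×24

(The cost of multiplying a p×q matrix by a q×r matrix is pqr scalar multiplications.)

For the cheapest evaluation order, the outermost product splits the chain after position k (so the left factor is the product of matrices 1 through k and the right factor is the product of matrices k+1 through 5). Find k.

Adjacent pairs: A₁A₂ = 39·27·28 = 29484; A₂A₃ = 27·28·16 = 12096; A₃A₄ = 28·16·13 = 5824; A₄A₅ = 16·13·24 = 4992.
Length 3: A₁..A₃: k=1: 0+12096+39·27·16=28944; k=2: 29484+0+39·28·16=46956 → min 28944 | A₂..A₄: k=2: 0+5824+27·28·13=15652; k=3: 12096+0+27·16·13=17712 → min 15652 | A₃..A₅: k=3: 0+4992+28·16·24=15744; k=4: 5824+0+28·13·24=14560 → min 14560.
Length 4: A₁..A₄: k=1: 0+15652+39·27·13=29341; k=2: 29484+5824+39·28·13=49504; k=3: 28944+0+39·16·13=37056 → min 29341 | A₂..A₅: k=2: 0+14560+27·28·24=32704; k=3: 12096+4992+27·16·24=27456; k=4: 15652+0+27·13·24=24076 → min 24076.
Top-level splits: k=1: (A₁..A₁)·(A₂..A₅) → 0+24076+39·27·24 = 49348; k=2: (A₁..A₂)·(A₃..A₅) → 29484+14560+39·28·24 = 70252; k=3: (A₁..A₃)·(A₄..A₅) → 28944+4992+39·16·24 = 48912; k=4: (A₁..A₄)·(A₅..A₅) → 29341+0+39·13·24 = 41509.
Best split is after A₄, i.e. k = 4.

4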